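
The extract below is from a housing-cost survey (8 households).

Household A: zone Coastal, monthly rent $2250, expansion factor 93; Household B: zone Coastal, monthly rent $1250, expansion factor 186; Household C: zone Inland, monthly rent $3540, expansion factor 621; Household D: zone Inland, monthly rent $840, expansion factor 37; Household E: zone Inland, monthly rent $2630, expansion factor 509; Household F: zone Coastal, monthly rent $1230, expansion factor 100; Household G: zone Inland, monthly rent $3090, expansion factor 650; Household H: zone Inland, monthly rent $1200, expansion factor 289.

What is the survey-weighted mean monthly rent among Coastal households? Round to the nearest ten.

1490

Coastal rows: A, B, F
Weighted sum = 564750
Sum of weights = 379
Weighted mean = 564750 / 379 = 1490.1055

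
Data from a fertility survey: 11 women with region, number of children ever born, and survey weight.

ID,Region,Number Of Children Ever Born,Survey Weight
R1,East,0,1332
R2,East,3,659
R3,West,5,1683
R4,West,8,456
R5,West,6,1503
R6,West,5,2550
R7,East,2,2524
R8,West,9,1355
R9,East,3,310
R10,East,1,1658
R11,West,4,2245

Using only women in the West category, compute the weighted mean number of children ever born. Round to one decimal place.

5.6

West rows: R3, R4, R5, R6, R8, R11
Weighted sum = 5×1683 + 8×456 + 6×1503 + 5×2550 + 9×1355 + 4×2245
  = 8415 + 3648 + 9018 + 12750 + 12195 + 8980 = 55006
Sum of weights = 1683 + 456 + 1503 + 2550 + 1355 + 2245 = 9792
Weighted mean = 55006 / 9792 = 5.6174428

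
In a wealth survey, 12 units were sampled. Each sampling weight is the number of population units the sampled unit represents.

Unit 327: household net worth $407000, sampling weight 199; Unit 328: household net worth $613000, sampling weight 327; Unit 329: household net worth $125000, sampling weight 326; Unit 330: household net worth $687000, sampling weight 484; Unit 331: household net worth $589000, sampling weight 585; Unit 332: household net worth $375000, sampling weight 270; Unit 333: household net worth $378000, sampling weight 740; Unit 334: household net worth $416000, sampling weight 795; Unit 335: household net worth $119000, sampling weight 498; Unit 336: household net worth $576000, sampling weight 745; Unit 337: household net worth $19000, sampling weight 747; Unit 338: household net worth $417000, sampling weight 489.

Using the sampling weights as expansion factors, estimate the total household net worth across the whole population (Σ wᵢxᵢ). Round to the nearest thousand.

Weighted total = 2417445000

2417445000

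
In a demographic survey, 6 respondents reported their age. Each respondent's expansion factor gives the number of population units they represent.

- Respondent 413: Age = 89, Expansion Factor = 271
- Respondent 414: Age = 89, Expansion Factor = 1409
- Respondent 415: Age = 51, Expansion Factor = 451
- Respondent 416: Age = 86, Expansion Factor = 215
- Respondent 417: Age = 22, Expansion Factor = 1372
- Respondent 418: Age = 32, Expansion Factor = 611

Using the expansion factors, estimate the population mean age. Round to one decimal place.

55.6

Weighted sum = 89×271 + 89×1409 + 51×451 + 86×215 + 22×1372 + 32×611
  = 240747
Sum of weights = 271 + 1409 + 451 + 215 + 1372 + 611 = 4329
Weighted mean = 240747 / 4329 = 55.612613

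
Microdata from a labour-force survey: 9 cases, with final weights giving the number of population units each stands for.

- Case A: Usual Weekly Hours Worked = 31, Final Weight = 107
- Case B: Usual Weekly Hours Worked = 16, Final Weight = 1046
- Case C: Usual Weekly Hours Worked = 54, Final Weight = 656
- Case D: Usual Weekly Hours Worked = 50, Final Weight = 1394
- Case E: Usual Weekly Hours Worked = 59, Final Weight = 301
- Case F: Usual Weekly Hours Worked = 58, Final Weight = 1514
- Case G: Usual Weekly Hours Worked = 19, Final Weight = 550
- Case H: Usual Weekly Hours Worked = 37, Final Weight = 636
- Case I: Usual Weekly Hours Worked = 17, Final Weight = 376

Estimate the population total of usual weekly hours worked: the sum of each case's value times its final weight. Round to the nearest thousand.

271000

Weighted total = 271122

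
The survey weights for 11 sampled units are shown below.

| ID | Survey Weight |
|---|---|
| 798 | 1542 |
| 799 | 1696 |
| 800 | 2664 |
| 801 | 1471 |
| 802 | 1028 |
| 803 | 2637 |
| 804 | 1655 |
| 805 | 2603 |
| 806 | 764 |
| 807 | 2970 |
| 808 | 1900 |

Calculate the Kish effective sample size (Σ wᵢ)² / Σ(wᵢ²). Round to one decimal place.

Σ wᵢ = 1542 + 1696 + 2664 + 1471 + 1028 + 2637 + 1655 + 2603 + 764 + 2970 + 1900 = 20930
Σ wᵢ² = 45054700
n_eff = 20930² / 45054700 = 438064900 / 45054700 = 9.7229568

9.7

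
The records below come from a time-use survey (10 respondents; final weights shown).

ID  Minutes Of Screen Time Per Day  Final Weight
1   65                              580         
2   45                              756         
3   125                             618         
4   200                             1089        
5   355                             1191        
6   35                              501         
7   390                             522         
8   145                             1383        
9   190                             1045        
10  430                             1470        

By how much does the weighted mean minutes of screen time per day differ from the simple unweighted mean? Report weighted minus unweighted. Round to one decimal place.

25.0

Unweighted sum = 65 + 45 + 125 + 200 + 355 + 35 + 390 + 145 + 190 + 430 = 1980
Unweighted mean = 1980 / 10 = 198
Weighted sum = 65×580 + 45×756 + 125×618 + 200×1089 + 355×1191 + 35×501 + 390×522 + 145×1383 + 190×1045 + 430×1470
  = 37700 + 34020 + 77250 + 217800 + 422805 + 17535 + 203580 + 200535 + 198550 + 632100 = 2041875
Sum of weights = 9155
Weighted mean = 2041875 / 9155 = 223.03386
Difference (weighted minus unweighted) = 25.033861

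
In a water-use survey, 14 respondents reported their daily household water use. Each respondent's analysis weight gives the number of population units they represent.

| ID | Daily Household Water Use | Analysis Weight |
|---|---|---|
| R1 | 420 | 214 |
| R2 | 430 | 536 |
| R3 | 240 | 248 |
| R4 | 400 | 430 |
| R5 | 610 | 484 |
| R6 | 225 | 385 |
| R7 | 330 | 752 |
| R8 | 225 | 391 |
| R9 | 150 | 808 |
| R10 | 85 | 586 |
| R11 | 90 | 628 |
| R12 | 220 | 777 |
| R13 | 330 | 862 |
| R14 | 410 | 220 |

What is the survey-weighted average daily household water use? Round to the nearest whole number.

279

Weighted sum = 2043010
Sum of weights = 7321
Weighted mean = 2043010 / 7321 = 279.0616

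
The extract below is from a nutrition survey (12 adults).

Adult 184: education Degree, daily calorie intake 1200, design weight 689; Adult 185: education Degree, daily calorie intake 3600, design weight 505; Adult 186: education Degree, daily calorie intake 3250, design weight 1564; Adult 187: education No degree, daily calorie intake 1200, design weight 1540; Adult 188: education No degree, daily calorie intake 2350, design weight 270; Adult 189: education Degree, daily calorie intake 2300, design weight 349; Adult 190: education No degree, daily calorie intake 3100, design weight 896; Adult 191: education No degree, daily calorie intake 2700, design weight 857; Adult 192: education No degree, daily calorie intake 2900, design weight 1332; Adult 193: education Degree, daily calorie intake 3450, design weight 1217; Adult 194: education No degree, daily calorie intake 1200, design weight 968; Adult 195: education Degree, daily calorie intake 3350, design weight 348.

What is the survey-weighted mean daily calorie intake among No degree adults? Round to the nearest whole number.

No degree rows: 187, 188, 190, 191, 192, 194
Weighted sum = 1200×1540 + 2350×270 + 3100×896 + 2700×857 + 2900×1332 + 1200×968
  = 1848000 + 634500 + 2777600 + 2313900 + 3862800 + 1161600 = 12598400
Sum of weights = 1540 + 270 + 896 + 857 + 1332 + 968 = 5863
Weighted mean = 12598400 / 5863 = 2148.7975

2149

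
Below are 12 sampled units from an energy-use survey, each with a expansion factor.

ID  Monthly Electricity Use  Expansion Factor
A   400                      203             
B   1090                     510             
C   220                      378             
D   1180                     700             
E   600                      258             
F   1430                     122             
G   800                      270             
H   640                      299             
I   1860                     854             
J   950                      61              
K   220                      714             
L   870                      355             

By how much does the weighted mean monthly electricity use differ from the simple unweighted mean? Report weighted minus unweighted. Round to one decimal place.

75.4

Unweighted sum = 400 + 1090 + 220 + 1180 + 600 + 1430 + 800 + 640 + 1860 + 950 + 220 + 870 = 10260
Unweighted mean = 10260 / 12 = 855
Weighted sum = 4395200
Sum of weights = 203 + 510 + 378 + 700 + 258 + 122 + 270 + 299 + 854 + 61 + 714 + 355 = 4724
Weighted mean = 4395200 / 4724 = 930.39797
Difference (weighted minus unweighted) = 75.397968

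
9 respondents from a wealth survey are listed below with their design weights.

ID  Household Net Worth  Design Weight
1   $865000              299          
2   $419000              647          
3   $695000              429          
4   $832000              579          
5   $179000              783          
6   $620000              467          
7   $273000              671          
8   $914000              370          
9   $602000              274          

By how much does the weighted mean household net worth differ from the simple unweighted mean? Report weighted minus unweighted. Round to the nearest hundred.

Unweighted sum = 5399000
Unweighted mean = 5399000 / 9 = 599888.89
Weighted sum = 865000×299 + 419000×647 + 695000×429 + 832000×579 + 179000×783 + 620000×467 + 273000×671 + 914000×370 + 602000×274
  = 258635000 + 271093000 + 298155000 + 481728000 + 140157000 + 289540000 + 183183000 + 338180000 + 164948000 = 2425619000
Sum of weights = 299 + 647 + 429 + 579 + 783 + 467 + 671 + 370 + 274 = 4519
Weighted mean = 2425619000 / 4519 = 536760.12
Difference (weighted minus unweighted) = -63128.765

-63100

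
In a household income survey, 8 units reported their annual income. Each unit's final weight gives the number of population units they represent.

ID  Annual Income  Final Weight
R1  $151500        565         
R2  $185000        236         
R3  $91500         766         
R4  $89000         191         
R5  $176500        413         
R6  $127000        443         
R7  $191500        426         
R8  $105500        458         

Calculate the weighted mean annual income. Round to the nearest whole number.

135906

Weighted sum = 151500×565 + 185000×236 + 91500×766 + 89000×191 + 176500×413 + 127000×443 + 191500×426 + 105500×458
  = 85597500 + 43660000 + 70089000 + 16999000 + 72894500 + 56261000 + 81579000 + 48319000 = 475399000
Sum of weights = 565 + 236 + 766 + 191 + 413 + 443 + 426 + 458 = 3498
Weighted mean = 475399000 / 3498 = 135905.95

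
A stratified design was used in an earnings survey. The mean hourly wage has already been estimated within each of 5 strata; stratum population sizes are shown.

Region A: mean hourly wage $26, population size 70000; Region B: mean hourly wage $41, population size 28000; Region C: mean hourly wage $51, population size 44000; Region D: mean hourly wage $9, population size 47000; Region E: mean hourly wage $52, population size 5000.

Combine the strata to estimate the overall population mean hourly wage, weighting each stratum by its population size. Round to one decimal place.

30.4

Σ Nₕ·x̄ₕ = 26×70000 + 41×28000 + 51×44000 + 9×47000 + 52×5000
  = 1820000 + 1148000 + 2244000 + 423000 + 260000 = 5895000
Σ Nₕ = 194000
Overall mean = 5895000 / 194000 = 30.386598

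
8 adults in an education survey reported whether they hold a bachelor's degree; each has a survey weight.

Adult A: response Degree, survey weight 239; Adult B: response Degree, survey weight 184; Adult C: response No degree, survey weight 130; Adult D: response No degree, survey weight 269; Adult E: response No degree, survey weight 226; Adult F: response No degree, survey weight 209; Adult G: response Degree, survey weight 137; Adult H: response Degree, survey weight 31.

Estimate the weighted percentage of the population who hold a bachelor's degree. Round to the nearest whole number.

41

Sum of weights for 'Degree' = 239 + 184 + 137 + 31 = 591
Total weight = 1425
Weighted proportion = 591 / 1425 = 0.41473684 → 41.473684%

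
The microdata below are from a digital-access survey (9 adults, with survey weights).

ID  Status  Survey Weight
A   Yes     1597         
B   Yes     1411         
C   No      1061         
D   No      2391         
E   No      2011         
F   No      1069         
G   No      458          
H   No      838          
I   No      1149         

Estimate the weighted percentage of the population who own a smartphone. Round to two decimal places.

25.10

Sum of weights for 'Yes' = 1597 + 1411 = 3008
Total weight = 1597 + 1411 + 1061 + 2391 + 2011 + 1069 + 458 + 838 + 1149 = 11985
Weighted proportion = 3008 / 11985 = 0.25098039 → 25.098039%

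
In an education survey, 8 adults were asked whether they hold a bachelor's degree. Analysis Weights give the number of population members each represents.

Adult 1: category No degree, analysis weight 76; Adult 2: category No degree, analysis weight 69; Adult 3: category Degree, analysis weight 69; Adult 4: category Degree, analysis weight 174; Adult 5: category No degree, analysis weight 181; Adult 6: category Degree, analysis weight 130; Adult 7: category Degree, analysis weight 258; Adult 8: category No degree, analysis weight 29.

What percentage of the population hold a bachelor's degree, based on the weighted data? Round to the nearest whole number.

64

Sum of weights for 'Degree' = 69 + 174 + 130 + 258 = 631
Total weight = 986
Weighted proportion = 631 / 986 = 0.63995943 → 63.995943%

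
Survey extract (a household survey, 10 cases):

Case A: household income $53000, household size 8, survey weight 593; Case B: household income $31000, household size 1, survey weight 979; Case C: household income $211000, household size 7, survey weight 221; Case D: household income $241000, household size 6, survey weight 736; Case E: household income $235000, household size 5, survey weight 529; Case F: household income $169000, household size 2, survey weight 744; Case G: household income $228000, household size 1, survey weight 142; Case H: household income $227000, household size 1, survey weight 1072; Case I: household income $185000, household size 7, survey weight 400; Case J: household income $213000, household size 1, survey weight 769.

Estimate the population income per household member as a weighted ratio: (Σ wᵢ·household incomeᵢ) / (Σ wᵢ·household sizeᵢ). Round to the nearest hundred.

Σ wᵢ·y = 53000×593 + 31000×979 + 211000×221 + 241000×736 + 235000×529 + 169000×744 + 228000×142 + 227000×1072 + 185000×400 + 213000×769
  = 31429000 + 30349000 + 46631000 + 177376000 + 124315000 + 125736000 + 32376000 + 243344000 + 74000000 + 163797000 = 1049353000
Σ wᵢ·x = 8×593 + 1×979 + 7×221 + 6×736 + 5×529 + 2×744 + 1×142 + 1×1072 + 7×400 + 1×769
  = 4744 + 979 + 1547 + 4416 + 2645 + 1488 + 142 + 1072 + 2800 + 769 = 20602
Ratio = 1049353000 / 20602 = 50934.521

50900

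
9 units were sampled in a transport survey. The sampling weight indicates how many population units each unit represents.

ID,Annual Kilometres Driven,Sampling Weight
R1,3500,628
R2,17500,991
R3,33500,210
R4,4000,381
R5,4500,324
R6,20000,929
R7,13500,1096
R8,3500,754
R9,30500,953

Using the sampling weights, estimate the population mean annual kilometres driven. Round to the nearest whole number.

Weighted sum = 3500×628 + 17500×991 + 33500×210 + 4000×381 + 4500×324 + 20000×929 + 13500×1096 + 3500×754 + 30500×953
  = 94639000
Sum of weights = 6266
Weighted mean = 94639000 / 6266 = 15103.575

15104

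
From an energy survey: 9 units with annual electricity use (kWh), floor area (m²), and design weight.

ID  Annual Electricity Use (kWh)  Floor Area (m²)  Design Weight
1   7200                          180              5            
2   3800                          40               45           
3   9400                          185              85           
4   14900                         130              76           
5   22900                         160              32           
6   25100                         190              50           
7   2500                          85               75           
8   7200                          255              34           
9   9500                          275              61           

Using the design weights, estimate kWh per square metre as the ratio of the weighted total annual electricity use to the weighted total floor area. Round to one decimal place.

68.7

Σ wᵢ·y = 7200×5 + 3800×45 + 9400×85 + 14900×76 + 22900×32 + 25100×50 + 2500×75 + 7200×34 + 9500×61
  = 36000 + 171000 + 799000 + 1132400 + 732800 + 1255000 + 187500 + 244800 + 579500 = 5138000
Σ wᵢ·x = 180×5 + 40×45 + 185×85 + 130×76 + 160×32 + 190×50 + 85×75 + 255×34 + 275×61
  = 900 + 1800 + 15725 + 9880 + 5120 + 9500 + 6375 + 8670 + 16775 = 74745
Ratio = 5138000 / 74745 = 68.740384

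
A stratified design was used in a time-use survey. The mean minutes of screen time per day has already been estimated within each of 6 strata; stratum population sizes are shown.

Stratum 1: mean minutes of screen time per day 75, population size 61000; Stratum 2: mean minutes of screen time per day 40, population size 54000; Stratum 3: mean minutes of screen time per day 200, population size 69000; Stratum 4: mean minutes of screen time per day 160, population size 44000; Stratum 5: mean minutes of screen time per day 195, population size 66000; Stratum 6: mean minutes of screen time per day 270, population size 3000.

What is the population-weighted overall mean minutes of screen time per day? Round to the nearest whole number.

139

Σ Nₕ·x̄ₕ = 75×61000 + 40×54000 + 200×69000 + 160×44000 + 195×66000 + 270×3000
  = 4575000 + 2160000 + 13800000 + 7040000 + 12870000 + 810000 = 41255000
Σ Nₕ = 61000 + 54000 + 69000 + 44000 + 66000 + 3000 = 297000
Overall mean = 41255000 / 297000 = 138.90572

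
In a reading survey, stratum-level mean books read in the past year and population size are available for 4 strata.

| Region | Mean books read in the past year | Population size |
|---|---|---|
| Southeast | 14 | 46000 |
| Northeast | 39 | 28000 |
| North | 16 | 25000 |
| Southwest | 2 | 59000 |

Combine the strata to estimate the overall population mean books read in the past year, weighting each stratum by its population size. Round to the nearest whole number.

Σ Nₕ·x̄ₕ = 2254000
Σ Nₕ = 46000 + 28000 + 25000 + 59000 = 158000
Overall mean = 2254000 / 158000 = 14.265823

14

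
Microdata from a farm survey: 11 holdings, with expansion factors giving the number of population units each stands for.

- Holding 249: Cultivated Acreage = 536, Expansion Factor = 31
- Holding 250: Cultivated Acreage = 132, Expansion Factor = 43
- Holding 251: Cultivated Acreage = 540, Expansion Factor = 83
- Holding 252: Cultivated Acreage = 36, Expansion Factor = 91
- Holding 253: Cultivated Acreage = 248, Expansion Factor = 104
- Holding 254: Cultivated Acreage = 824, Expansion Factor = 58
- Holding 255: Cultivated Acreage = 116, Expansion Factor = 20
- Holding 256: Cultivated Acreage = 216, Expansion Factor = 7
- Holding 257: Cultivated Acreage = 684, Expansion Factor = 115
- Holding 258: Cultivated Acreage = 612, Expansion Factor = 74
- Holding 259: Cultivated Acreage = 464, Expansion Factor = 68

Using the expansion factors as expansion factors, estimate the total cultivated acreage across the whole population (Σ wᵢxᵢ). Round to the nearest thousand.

Weighted total = 303304

303000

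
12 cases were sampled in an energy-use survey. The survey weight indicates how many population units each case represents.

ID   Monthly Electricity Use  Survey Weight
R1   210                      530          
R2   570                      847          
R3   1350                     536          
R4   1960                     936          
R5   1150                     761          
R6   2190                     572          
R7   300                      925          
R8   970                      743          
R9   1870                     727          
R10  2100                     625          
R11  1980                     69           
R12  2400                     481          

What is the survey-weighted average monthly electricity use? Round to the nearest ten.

1320

Weighted sum = 210×530 + 570×847 + 1350×536 + 1960×936 + 1150×761 + 2190×572 + 300×925 + 970×743 + 1870×727 + 2100×625 + 1980×69 + 2400×481
  = 10241300
Sum of weights = 530 + 847 + 536 + 936 + 761 + 572 + 925 + 743 + 727 + 625 + 69 + 481 = 7752
Weighted mean = 10241300 / 7752 = 1321.1171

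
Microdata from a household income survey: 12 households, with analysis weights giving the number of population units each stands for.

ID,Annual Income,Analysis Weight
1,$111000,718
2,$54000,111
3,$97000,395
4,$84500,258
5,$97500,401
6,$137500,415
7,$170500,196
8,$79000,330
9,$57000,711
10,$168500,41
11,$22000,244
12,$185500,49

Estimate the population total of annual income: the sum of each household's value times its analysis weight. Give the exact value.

363349000

Weighted total = 111000×718 + 54000×111 + 97000×395 + 84500×258 + 97500×401 + 137500×415 + 170500×196 + 79000×330 + 57000×711 + 168500×41 + 22000×244 + 185500×49
  = 79698000 + 5994000 + 38315000 + 21801000 + 39097500 + 57062500 + 33418000 + 26070000 + 40527000 + 6908500 + 5368000 + 9089500 = 363349000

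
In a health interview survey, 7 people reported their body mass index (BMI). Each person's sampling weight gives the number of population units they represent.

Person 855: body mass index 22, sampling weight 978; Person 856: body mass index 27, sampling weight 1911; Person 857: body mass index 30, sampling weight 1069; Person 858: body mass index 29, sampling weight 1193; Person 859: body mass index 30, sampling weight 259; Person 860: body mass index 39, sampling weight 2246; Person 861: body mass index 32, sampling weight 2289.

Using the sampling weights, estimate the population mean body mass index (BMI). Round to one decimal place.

Weighted sum = 22×978 + 27×1911 + 30×1069 + 29×1193 + 30×259 + 39×2246 + 32×2289
  = 21516 + 51597 + 32070 + 34597 + 7770 + 87594 + 73248 = 308392
Sum of weights = 978 + 1911 + 1069 + 1193 + 259 + 2246 + 2289 = 9945
Weighted mean = 308392 / 9945 = 31.009754

31.0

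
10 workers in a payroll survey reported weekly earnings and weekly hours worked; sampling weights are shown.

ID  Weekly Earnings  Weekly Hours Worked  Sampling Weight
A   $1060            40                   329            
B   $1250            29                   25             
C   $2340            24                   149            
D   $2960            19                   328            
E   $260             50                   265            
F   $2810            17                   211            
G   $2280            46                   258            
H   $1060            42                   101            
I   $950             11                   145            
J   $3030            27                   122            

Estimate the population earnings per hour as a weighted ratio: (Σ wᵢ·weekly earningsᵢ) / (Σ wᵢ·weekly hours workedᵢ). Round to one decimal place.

Σ wᵢ·y = 1060×329 + 1250×25 + 2340×149 + 2960×328 + 260×265 + 2810×211 + 2280×258 + 1060×101 + 950×145 + 3030×122
  = 348740 + 31250 + 348660 + 970880 + 68900 + 592910 + 588240 + 107060 + 137750 + 369660 = 3564050
Σ wᵢ·x = 40×329 + 29×25 + 24×149 + 19×328 + 50×265 + 17×211 + 46×258 + 42×101 + 11×145 + 27×122
  = 61529
Ratio = 3564050 / 61529 = 57.924718

57.9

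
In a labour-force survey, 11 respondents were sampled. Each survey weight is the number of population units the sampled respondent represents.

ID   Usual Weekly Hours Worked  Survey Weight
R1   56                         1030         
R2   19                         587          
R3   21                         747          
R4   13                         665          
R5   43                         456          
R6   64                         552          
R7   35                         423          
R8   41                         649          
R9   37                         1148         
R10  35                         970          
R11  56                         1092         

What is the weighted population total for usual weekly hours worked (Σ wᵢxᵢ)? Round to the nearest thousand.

Weighted total = 56×1030 + 19×587 + 21×747 + 13×665 + 43×456 + 64×552 + 35×423 + 41×649 + 37×1148 + 35×970 + 56×1092
  = 57680 + 11153 + 15687 + 8645 + 19608 + 35328 + 14805 + 26609 + 42476 + 33950 + 61152 = 327093

327000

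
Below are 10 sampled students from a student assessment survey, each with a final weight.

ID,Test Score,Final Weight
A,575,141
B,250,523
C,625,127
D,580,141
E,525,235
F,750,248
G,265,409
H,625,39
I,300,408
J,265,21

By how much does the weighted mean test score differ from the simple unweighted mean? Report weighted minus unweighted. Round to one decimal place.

Unweighted sum = 575 + 250 + 625 + 580 + 525 + 750 + 265 + 625 + 300 + 265 = 4760
Unweighted mean = 4760 / 10 = 476
Weighted sum = 575×141 + 250×523 + 625×127 + 580×141 + 525×235 + 750×248 + 265×409 + 625×39 + 300×408 + 265×21
  = 81075 + 130750 + 79375 + 81780 + 123375 + 186000 + 108385 + 24375 + 122400 + 5565 = 943080
Sum of weights = 141 + 523 + 127 + 141 + 235 + 248 + 409 + 39 + 408 + 21 = 2292
Weighted mean = 943080 / 2292 = 411.46597
Difference (weighted minus unweighted) = -64.534031

-64.5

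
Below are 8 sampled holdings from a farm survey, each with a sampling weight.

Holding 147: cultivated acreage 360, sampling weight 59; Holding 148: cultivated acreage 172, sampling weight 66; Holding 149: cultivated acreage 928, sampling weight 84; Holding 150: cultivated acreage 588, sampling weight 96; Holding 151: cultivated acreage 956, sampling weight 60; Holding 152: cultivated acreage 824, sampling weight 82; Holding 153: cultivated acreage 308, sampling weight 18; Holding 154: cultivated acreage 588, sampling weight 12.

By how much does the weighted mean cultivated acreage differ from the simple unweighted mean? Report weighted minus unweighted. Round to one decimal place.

47.9

Unweighted sum = 360 + 172 + 928 + 588 + 956 + 824 + 308 + 588 = 4724
Unweighted mean = 4724 / 8 = 590.5
Weighted sum = 360×59 + 172×66 + 928×84 + 588×96 + 956×60 + 824×82 + 308×18 + 588×12
  = 304520
Sum of weights = 59 + 66 + 84 + 96 + 60 + 82 + 18 + 12 = 477
Weighted mean = 304520 / 477 = 638.40671
Difference (weighted minus unweighted) = 47.906709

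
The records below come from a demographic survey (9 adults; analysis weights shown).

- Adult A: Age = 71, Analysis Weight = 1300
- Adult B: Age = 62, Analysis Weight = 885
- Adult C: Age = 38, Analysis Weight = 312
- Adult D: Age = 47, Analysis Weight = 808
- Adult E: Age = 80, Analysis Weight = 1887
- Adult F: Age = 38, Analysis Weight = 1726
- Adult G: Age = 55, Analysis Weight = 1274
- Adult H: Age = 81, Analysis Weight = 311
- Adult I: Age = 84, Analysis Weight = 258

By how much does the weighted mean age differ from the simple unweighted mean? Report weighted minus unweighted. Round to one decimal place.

Unweighted sum = 71 + 62 + 38 + 47 + 80 + 38 + 55 + 81 + 84 = 556
Unweighted mean = 556 / 9 = 61.777778
Weighted sum = 71×1300 + 62×885 + 38×312 + 47×808 + 80×1887 + 38×1726 + 55×1274 + 81×311 + 84×258
  = 92300 + 54870 + 11856 + 37976 + 150960 + 65588 + 70070 + 25191 + 21672 = 530483
Sum of weights = 8761
Weighted mean = 530483 / 8761 = 60.550508
Difference (weighted minus unweighted) = -1.2272698

-1.2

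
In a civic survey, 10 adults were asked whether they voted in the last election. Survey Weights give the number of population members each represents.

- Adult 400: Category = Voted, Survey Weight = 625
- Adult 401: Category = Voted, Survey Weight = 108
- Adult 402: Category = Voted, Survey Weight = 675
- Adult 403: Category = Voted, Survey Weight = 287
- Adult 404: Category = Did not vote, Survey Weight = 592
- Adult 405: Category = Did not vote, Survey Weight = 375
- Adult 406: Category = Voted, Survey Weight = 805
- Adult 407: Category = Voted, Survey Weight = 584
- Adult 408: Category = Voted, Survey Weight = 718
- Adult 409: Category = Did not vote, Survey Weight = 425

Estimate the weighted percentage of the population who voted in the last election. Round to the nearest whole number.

Sum of weights for 'Voted' = 625 + 108 + 675 + 287 + 805 + 584 + 718 = 3802
Total weight = 625 + 108 + 675 + 287 + 592 + 375 + 805 + 584 + 718 + 425 = 5194
Weighted proportion = 3802 / 5194 = 0.73199846 → 73.199846%

73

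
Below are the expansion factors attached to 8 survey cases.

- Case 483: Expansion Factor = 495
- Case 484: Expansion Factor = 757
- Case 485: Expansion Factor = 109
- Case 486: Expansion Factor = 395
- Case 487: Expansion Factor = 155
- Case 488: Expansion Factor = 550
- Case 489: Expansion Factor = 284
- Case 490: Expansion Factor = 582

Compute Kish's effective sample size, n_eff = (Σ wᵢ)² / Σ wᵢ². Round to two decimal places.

6.39

Σ wᵢ = 495 + 757 + 109 + 395 + 155 + 550 + 284 + 582 = 3327
Σ wᵢ² = 245025 + 573049 + 11881 + 156025 + 24025 + 302500 + 80656 + 338724 = 1731885
n_eff = 3327² / 1731885 = 11068929 / 1731885 = 6.391261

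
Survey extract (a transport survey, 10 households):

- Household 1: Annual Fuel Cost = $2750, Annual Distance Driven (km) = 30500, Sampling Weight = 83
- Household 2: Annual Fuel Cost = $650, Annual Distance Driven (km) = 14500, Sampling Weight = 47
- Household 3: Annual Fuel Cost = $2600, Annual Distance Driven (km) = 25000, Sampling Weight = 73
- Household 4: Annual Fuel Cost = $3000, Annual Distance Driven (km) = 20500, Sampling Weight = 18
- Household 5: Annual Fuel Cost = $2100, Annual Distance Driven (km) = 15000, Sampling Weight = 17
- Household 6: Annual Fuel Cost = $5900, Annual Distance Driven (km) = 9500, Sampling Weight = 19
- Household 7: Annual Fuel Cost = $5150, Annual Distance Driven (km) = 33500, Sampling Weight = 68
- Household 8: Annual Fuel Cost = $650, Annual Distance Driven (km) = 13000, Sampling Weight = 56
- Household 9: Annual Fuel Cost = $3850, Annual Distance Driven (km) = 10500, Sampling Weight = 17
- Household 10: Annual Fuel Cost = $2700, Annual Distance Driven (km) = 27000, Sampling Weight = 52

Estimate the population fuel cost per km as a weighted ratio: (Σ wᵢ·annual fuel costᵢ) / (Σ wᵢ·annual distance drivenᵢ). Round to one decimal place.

Σ wᵢ·y = 1242850
Σ wᵢ·x = 30500×83 + 14500×47 + 25000×73 + 20500×18 + 15000×17 + 9500×19 + 33500×68 + 13000×56 + 10500×17 + 27000×52
  = 2531500 + 681500 + 1825000 + 369000 + 255000 + 180500 + 2278000 + 728000 + 178500 + 1404000 = 10431000
Ratio = 1242850 / 10431000 = 0.11914965

0.1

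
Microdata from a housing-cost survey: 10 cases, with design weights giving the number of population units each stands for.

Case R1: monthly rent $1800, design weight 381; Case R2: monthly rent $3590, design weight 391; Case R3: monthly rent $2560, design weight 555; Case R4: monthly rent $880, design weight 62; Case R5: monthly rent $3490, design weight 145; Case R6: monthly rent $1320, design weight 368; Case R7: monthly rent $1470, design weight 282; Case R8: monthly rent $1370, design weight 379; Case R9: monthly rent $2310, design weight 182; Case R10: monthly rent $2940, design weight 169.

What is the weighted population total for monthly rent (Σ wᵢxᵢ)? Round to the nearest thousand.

Weighted total = 1800×381 + 3590×391 + 2560×555 + 880×62 + 3490×145 + 1320×368 + 1470×282 + 1370×379 + 2310×182 + 2940×169
  = 6407710

6408000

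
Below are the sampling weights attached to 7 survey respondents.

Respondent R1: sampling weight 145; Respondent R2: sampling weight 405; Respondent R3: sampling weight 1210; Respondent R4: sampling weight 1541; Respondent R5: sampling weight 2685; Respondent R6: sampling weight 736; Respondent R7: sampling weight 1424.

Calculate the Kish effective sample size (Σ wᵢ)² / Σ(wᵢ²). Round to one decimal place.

Σ wᵢ = 145 + 405 + 1210 + 1541 + 2685 + 736 + 1424 = 8146
Σ wᵢ² = 21025 + 164025 + 1464100 + 2374681 + 7209225 + 541696 + 2027776 = 13802528
n_eff = 8146² / 13802528 = 66357316 / 13802528 = 4.8076205

4.8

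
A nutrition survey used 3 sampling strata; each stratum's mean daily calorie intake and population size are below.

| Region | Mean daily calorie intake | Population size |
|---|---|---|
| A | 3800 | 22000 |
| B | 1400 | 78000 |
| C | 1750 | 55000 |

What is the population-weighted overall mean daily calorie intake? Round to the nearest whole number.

1865

Σ Nₕ·x̄ₕ = 3800×22000 + 1400×78000 + 1750×55000
  = 83600000 + 109200000 + 96250000 = 289050000
Σ Nₕ = 155000
Overall mean = 289050000 / 155000 = 1864.8387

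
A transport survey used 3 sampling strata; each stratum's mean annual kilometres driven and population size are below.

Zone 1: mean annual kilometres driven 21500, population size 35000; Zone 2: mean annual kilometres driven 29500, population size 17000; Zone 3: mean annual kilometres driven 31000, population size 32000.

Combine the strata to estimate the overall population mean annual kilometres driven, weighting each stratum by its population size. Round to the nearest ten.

26740

Σ Nₕ·x̄ₕ = 21500×35000 + 29500×17000 + 31000×32000
  = 2246000000
Σ Nₕ = 35000 + 17000 + 32000 = 84000
Overall mean = 2246000000 / 84000 = 26738.095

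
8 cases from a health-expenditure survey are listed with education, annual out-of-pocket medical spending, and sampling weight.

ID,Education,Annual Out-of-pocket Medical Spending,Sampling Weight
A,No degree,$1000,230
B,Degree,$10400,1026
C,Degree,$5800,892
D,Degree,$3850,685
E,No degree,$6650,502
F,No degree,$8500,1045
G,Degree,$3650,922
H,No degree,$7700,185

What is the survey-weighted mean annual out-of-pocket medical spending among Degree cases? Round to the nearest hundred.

Degree rows: B, C, D, G
Weighted sum = 10400×1026 + 5800×892 + 3850×685 + 3650×922
  = 21846550
Sum of weights = 1026 + 892 + 685 + 922 = 3525
Weighted mean = 21846550 / 3525 = 6197.6028

6200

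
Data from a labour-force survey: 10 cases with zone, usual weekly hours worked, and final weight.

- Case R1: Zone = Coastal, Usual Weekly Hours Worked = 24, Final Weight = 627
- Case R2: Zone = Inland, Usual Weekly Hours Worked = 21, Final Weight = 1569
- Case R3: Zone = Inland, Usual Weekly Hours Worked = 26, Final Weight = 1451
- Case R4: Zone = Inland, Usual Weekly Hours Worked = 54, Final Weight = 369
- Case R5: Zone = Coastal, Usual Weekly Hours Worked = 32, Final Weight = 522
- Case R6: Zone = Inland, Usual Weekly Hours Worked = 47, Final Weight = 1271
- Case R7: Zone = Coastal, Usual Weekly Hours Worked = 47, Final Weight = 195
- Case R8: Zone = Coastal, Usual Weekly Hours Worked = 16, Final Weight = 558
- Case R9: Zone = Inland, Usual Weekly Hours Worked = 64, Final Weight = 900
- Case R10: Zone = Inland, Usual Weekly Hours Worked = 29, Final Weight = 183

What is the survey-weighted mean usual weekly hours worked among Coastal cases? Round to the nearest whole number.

Coastal rows: R1, R5, R7, R8
Weighted sum = 24×627 + 32×522 + 47×195 + 16×558
  = 15048 + 16704 + 9165 + 8928 = 49845
Sum of weights = 627 + 522 + 195 + 558 = 1902
Weighted mean = 49845 / 1902 = 26.206625

26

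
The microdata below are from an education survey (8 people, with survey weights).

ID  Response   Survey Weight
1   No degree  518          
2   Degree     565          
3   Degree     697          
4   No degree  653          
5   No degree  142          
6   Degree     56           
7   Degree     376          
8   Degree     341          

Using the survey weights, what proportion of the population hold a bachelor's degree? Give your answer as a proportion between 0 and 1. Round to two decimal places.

0.61

Sum of weights for 'Degree' = 565 + 697 + 56 + 376 + 341 = 2035
Total weight = 518 + 565 + 697 + 653 + 142 + 56 + 376 + 341 = 3348
Weighted proportion = 2035 / 3348 = 0.60782557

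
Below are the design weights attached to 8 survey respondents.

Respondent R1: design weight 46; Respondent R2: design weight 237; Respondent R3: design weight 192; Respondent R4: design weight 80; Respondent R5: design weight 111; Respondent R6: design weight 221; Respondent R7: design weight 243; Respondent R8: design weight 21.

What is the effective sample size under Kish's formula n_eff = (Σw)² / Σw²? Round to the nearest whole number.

Σ wᵢ = 46 + 237 + 192 + 80 + 111 + 221 + 243 + 21 = 1151
Σ wᵢ² = 2116 + 56169 + 36864 + 6400 + 12321 + 48841 + 59049 + 441 = 222201
n_eff = 1151² / 222201 = 1324801 / 222201 = 5.9621739

6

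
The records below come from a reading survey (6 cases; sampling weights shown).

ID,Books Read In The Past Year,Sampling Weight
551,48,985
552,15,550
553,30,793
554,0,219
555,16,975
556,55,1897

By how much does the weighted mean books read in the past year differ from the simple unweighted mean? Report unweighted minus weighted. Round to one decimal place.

-9.4

Unweighted sum = 164
Unweighted mean = 164 / 6 = 27.333333
Weighted sum = 48×985 + 15×550 + 30×793 + 0×219 + 16×975 + 55×1897
  = 47280 + 8250 + 23790 + 0 + 15600 + 104335 = 199255
Sum of weights = 985 + 550 + 793 + 219 + 975 + 1897 = 5419
Weighted mean = 199255 / 5419 = 36.769699
Difference (unweighted minus weighted) = -9.4363659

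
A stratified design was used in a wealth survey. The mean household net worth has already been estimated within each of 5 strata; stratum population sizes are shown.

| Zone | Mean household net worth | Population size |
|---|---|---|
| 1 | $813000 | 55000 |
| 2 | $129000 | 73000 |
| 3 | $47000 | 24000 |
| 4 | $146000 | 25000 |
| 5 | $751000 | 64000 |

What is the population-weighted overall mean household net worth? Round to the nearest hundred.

443900

Σ Nₕ·x̄ₕ = 813000×55000 + 129000×73000 + 47000×24000 + 146000×25000 + 751000×64000
  = 44715000000 + 9417000000 + 1128000000 + 3650000000 + 48064000000 = 106974000000
Σ Nₕ = 55000 + 73000 + 24000 + 25000 + 64000 = 241000
Overall mean = 106974000000 / 241000 = 443875.52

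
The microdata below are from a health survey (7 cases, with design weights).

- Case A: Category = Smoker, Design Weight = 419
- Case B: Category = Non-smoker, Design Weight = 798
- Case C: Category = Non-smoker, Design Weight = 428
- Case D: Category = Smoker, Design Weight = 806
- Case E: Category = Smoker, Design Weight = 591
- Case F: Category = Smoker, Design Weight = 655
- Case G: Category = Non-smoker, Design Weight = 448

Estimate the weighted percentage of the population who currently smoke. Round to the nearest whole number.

60

Sum of weights for 'Smoker' = 419 + 806 + 591 + 655 = 2471
Total weight = 4145
Weighted proportion = 2471 / 4145 = 0.59613993 → 59.613993%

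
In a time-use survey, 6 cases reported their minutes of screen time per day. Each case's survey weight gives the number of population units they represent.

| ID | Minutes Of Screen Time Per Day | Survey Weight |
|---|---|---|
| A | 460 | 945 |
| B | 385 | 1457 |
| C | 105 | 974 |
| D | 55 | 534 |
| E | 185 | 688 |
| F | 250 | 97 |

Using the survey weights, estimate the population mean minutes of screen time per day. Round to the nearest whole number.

272

Weighted sum = 460×945 + 385×1457 + 105×974 + 55×534 + 185×688 + 250×97
  = 434700 + 560945 + 102270 + 29370 + 127280 + 24250 = 1278815
Sum of weights = 945 + 1457 + 974 + 534 + 688 + 97 = 4695
Weighted mean = 1278815 / 4695 = 272.37806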